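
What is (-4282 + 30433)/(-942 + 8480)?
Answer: 26151/7538 ≈ 3.4692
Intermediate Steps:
(-4282 + 30433)/(-942 + 8480) = 26151/7538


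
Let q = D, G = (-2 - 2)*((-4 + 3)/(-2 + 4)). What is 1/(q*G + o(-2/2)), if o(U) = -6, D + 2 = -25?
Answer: -1/60 ≈ -0.016667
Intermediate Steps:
D = -27 (D = -2 - 25 = -27)
G = 2 (G = -(-4)/2 = -4*(-½) = 2)
q = -27
1/(q*G + o(-2/2)) = 1/(-27*2 - 6) = 1/(-54 - 6) = 1/(-60) = -1/60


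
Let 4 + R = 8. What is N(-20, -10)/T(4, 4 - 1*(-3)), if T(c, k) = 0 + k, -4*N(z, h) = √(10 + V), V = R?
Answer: -√14/28 ≈ -0.13363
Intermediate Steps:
R = 4 (R = -4 + 8 = 4)
V = 4
N(z, h) = -√14/4 (N(z, h) = -√(10 + 4)/4 = -√14/4)
T(c, k) = k
N(-20, -10)/T(4, 4 - 1*(-3)) = (-√14/4)/(4 - 1*(-3)) = (-√14/4)/(4 + 3) = -√14/4/7 = -√14/4*(⅐) = -√14/28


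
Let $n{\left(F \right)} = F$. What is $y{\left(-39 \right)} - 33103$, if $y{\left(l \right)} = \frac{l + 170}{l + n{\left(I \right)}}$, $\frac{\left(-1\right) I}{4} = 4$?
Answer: $- \frac{1820796}{55} \approx -33105.0$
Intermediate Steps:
$I = -16$ ($I = \left(-4\right) 4 = -16$)
$y{\left(l \right)} = \frac{170 + l}{-16 + l}$ ($y{\left(l \right)} = \frac{l + 170}{l - 16} = \frac{170 + l}{-16 + l}$)
$y{\left(-39 \right)} - 33103 = \frac{170 - 39}{-16 - 39} - 33103 = \frac{1}{-55} \cdot 131 - 33103 = \left(- \frac{1}{55}\right) 131 - 33103 = - \frac{131}{55} - 33103 = - \frac{1820796}{55}$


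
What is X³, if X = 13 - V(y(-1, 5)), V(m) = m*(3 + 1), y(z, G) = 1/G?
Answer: 226981/125 ≈ 1815.8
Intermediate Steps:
V(m) = 4*m (V(m) = m*4 = 4*m)
X = 61/5 (X = 13 - 4/5 = 13 - 1*⅘ = 13 - ⅘ = 61/5 ≈ 12.200)
X³ = (61/5)³ = 226981/125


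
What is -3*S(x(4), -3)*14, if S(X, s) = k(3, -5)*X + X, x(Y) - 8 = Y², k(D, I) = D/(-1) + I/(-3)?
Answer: 336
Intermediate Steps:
k(D, I) = -D - I/3 (k(D, I) = D*(-1) + I*(-⅓) = -D - I/3)
x(Y) = 8 + Y²
S(X, s) = -X/3 (S(X, s) = (-1*3 - ⅓*(-5))*X + X = (-3 + 5/3)*X + X = -4*X/3 + X = -X/3)
-3*S(x(4), -3)*14 = -(-1)*(8 + 4²)*14 = -(-1)*(8 + 16)*14 = -(-1)*24*14 = -3*(-8)*14 = 24*14 = 336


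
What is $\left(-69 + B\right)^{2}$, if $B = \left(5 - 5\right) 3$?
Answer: $4761$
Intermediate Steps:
$B = 0$ ($B = 0 \cdot 3 = 0$)
$\left(-69 + B\right)^{2} = \left(-69 + 0\right)^{2} = \left(-69\right)^{2} = 4761$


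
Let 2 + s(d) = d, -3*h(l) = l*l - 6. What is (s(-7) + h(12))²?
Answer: 3025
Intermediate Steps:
h(l) = 2 - l²/3 (h(l) = -(l*l - 6)/3 = -(l² - 6)/3 = -(-6 + l²)/3 = 2 - l²/3)
s(d) = -2 + d
(s(-7) + h(12))² = ((-2 - 7) + (2 - ⅓*12²))² = (-9 + (2 - ⅓*144))² = (-9 + (2 - 48))² = (-9 - 46)² = (-55)² = 3025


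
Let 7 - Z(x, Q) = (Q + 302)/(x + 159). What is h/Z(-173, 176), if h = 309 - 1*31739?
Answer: -110005/144 ≈ -763.92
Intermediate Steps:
Z(x, Q) = 7 - (302 + Q)/(159 + x) (Z(x, Q) = 7 - (Q + 302)/(x + 159) = 7 - (302 + Q)/(159 + x))
h = -31430 (h = 309 - 31739 = -31430)
h/Z(-173, 176) = -31430*(159 - 173)/(811 - 1*176 + 7*(-173)) = -31430*(-14/(811 - 176 - 1211)) = -31430/((-1/14*(-576))) = -31430/288/7 = -31430*7/288 = -110005/144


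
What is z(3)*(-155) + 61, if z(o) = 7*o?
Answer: -3194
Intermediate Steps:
z(3)*(-155) + 61 = (7*3)*(-155) + 61 = 21*(-155) + 61 = -3255 + 61 = -3194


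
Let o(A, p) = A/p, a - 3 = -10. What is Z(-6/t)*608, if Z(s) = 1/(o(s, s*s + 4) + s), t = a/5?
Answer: 2332288/17175 ≈ 135.80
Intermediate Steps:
a = -7 (a = 3 - 10 = -7)
t = -7/5 ≈ -1.4000
Z(s) = 1/(s + s/(4 + s²)) (Z(s) = 1/(s/(s*s + 4) + s) = 1/(s/(s² + 4) + s) = 1/(s/(4 + s²) + s) = 1/(s + s/(4 + s²)))
Z(-6/t)*608 = ((4 + (-6/(-7/5))²)/(((-6/(-7/5)))*(5 + (-6/(-7/5))²)))*608 = ((4 + (-6*(-5/7))²)/(((-6*(-5/7)))*(5 + (-6*(-5/7))²)))*608 = ((4 + (30/7)²)/((30/7)*(5 + (30/7)²)))*608 = (7*(4 + 900/49)/(30*(5 + 900/49)))*608 = ((7/30)*(1096/49)/(1145/49))*608 = ((7/30)*(49/1145)*(1096/49))*608 = (3836/17175)*608 = 2332288/17175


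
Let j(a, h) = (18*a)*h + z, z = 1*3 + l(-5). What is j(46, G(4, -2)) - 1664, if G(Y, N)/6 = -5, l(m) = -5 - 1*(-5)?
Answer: -26501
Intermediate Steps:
l(m) = 0 (l(m) = -5 + 5 = 0)
G(Y, N) = -30 (G(Y, N) = 6*(-5) = -30)
z = 3 (z = 1*3 + 0 = 3 + 0 = 3)
j(a, h) = 3 + 18*a*h (j(a, h) = (18*a)*h + 3 = 18*a*h + 3 = 3 + 18*a*h)
j(46, G(4, -2)) - 1664 = (3 + 18*46*(-30)) - 1664 = (3 - 24840) - 1664 = -24837 - 1664 = -26501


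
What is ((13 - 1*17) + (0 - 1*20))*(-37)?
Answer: 888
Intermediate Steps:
((13 - 1*17) + (0 - 1*20))*(-37) = ((13 - 17) + (0 - 20))*(-37) = (-4 - 20)*(-37) = -24*(-37) = 888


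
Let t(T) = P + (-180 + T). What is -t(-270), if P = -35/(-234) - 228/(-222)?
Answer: 3885913/8658 ≈ 448.82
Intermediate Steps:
P = 10187/8658 (P = -35*(-1/234) - 228*(-1/222) = 35/234 + 38/37 = 10187/8658 ≈ 1.1766)
t(T) = -1548253/8658 + T (t(T) = 10187/8658 + (-180 + T) = -1548253/8658 + T)
-t(-270) = -(-1548253/8658 - 270) = -1*(-3885913/8658) = 3885913/8658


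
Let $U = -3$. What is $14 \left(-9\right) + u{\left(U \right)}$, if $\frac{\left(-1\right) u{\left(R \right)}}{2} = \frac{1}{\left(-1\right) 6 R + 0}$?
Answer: $- \frac{1135}{9} \approx -126.11$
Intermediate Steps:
$u{\left(R \right)} = \frac{1}{3 R}$ ($u{\left(R \right)} = - \frac{2}{\left(-1\right) 6 R + 0} = - \frac{2}{- 6 R + 0} = - \frac{2}{\left(-6\right) R} = - 2 \left(- \frac{1}{6 R}\right) = \frac{1}{3 R}$)
$14 \left(-9\right) + u{\left(U \right)} = 14 \left(-9\right) + \frac{1}{3 \left(-3\right)} = -126 + \frac{1}{3} \left(- \frac{1}{3}\right) = -126 - \frac{1}{9} = - \frac{1135}{9}$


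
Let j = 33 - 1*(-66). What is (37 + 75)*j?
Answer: 11088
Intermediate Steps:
j = 99 (j = 33 + 66 = 99)
(37 + 75)*j = (37 + 75)*99 = 112*99 = 11088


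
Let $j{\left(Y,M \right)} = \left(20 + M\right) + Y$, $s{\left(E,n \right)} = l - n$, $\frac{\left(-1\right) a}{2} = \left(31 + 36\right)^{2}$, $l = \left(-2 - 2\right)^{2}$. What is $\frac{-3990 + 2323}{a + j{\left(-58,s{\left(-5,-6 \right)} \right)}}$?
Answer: $\frac{1667}{8994} \approx 0.18535$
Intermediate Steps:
$l = 16$ ($l = \left(-4\right)^{2} = 16$)
$a = -8978$ ($a = - 2 \left(31 + 36\right)^{2} = - 2 \cdot 67^{2} = \left(-2\right) 4489 = -8978$)
$s{\left(E,n \right)} = 16 - n$
$j{\left(Y,M \right)} = 20 + M + Y$
$\frac{-3990 + 2323}{a + j{\left(-58,s{\left(-5,-6 \right)} \right)}} = \frac{-3990 + 2323}{-8978 + \left(20 + \left(16 - -6\right) - 58\right)} = - \frac{1667}{-8978 + \left(20 + \left(16 + 6\right) - 58\right)} = - \frac{1667}{-8978 + \left(20 + 22 - 58\right)} = - \frac{1667}{-8978 - 16} = - \frac{1667}{-8994} = \left(-1667\right) \left(- \frac{1}{8994}\right) = \frac{1667}{8994}$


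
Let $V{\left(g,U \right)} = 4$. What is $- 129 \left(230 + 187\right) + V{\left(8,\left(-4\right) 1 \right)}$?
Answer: $-53789$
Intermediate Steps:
$- 129 \left(230 + 187\right) + V{\left(8,\left(-4\right) 1 \right)} = - 129 \left(230 + 187\right) + 4 = \left(-129\right) 417 + 4 = -53793 + 4 = -53789$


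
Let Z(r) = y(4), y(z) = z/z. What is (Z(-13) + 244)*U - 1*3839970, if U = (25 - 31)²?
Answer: -3831150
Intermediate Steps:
y(z) = 1
Z(r) = 1
U = 36 (U = (-6)² = 36)
(Z(-13) + 244)*U - 1*3839970 = (1 + 244)*36 - 1*3839970 = 245*36 - 3839970 = 8820 - 3839970 = -3831150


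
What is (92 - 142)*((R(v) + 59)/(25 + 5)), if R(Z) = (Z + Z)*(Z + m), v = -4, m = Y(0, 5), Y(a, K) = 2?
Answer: -125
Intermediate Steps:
m = 2
R(Z) = 2*Z*(2 + Z) (R(Z) = (Z + Z)*(Z + 2) = (2*Z)*(2 + Z) = 2*Z*(2 + Z))
(92 - 142)*((R(v) + 59)/(25 + 5)) = (92 - 142)*((2*(-4)*(2 - 4) + 59)/(25 + 5)) = -50*(2*(-4)*(-2) + 59)/30 = -50*(16 + 59)/30 = -3750/30 = -50*5/2 = -125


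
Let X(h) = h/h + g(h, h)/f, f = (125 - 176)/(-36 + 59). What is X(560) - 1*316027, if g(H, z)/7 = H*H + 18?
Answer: -66609824/51 ≈ -1.3061e+6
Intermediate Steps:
g(H, z) = 126 + 7*H**2 (g(H, z) = 7*(H*H + 18) = 7*(H**2 + 18) = 7*(18 + H**2) = 126 + 7*H**2)
f = -51/23 ≈ -2.2174
X(h) = -949/17 - 161*h**2/51 (X(h) = h/h + (126 + 7*h**2)/(-51/23) = 1 + (126 + 7*h**2)*(-23/51) = 1 + (-966/17 - 161*h**2/51) = -949/17 - 161*h**2/51)
X(560) - 1*316027 = (-949/17 - 161/51*560**2) - 1*316027 = (-949/17 - 161/51*313600) - 316027 = (-949/17 - 50489600/51) - 316027 = -50492447/51 - 316027 = -66609824/51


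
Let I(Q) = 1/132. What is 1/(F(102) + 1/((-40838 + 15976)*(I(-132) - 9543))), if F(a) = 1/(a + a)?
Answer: 3194440064700/15659033389 ≈ 204.00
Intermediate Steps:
I(Q) = 1/132
F(a) = 1/(2*a)
1/(F(102) + 1/((-40838 + 15976)*(I(-132) - 9543))) = 1/((½)/102 + 1/((-40838 + 15976)*(1/132 - 9543))) = 1/((½)*(1/102) + 1/(-24862*(-1259675/132))) = 1/(1/204 + 1/(15659019925/66)) = 1/(1/204 + 66/15659019925) = 1/(15659033389/3194440064700) = 3194440064700/15659033389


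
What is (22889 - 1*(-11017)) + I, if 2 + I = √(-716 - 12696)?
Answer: 33904 + 2*I*√3353 ≈ 33904.0 + 115.81*I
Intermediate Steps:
I = -2 + 2*I*√3353 (I = -2 + √(-716 - 12696) = -2 + √(-13412) = -2 + 2*I*√3353 ≈ -2.0 + 115.81*I)
(22889 - 1*(-11017)) + I = (22889 - 1*(-11017)) + (-2 + 2*I*√3353) = (22889 + 11017) + (-2 + 2*I*√3353) = 33906 + (-2 + 2*I*√3353) = 33904 + 2*I*√3353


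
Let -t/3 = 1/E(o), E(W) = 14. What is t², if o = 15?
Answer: 9/196 ≈ 0.045918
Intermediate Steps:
t = -3/14 ≈ -0.21429
t² = (-3/14)² = 9/196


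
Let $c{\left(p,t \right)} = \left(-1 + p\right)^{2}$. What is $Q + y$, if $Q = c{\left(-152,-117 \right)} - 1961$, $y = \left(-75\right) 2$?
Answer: $21298$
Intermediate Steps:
$y = -150$
$Q = 21448$ ($Q = \left(-1 - 152\right)^{2} - 1961 = \left(-153\right)^{2} - 1961 = 23409 - 1961 = 21448$)
$Q + y = 21448 - 150 = 21298$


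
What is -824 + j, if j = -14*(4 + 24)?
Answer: -1216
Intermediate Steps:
j = -392 (j = -14*28 = -392)
-824 + j = -824 - 392 = -1216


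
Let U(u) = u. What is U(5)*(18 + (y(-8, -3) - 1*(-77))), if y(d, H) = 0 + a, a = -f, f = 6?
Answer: 445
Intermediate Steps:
a = -6 (a = -1*6 = -6)
y(d, H) = -6 (y(d, H) = 0 - 6 = -6)
U(5)*(18 + (y(-8, -3) - 1*(-77))) = 5*(18 + (-6 - 1*(-77))) = 5*(18 + (-6 + 77)) = 5*(18 + 71) = 5*89 = 445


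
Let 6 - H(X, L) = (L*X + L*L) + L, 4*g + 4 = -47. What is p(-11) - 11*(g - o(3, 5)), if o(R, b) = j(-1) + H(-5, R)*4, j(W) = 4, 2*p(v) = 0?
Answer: 2321/4 ≈ 580.25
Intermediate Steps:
g = -51/4 (g = -1 + (1/4)*(-47) = -1 - 47/4 = -51/4 ≈ -12.750)
H(X, L) = 6 - L - L**2 - L*X (H(X, L) = 6 - ((L*X + L*L) + L) = 6 - ((L*X + L**2) + L) = 6 - ((L**2 + L*X) + L) = 6 - (L + L**2 + L*X) = 6 + (-L - L**2 - L*X) = 6 - L - L**2 - L*X)
p(v) = 0 (p(v) = (1/2)*0 = 0)
o(R, b) = 28 - 4*R**2 + 16*R (o(R, b) = 4 + (6 - R - R**2 - 1*R*(-5))*4 = 4 + (6 - R - R**2 + 5*R)*4 = 4 + (6 - R**2 + 4*R)*4 = 4 + (24 - 4*R**2 + 16*R) = 28 - 4*R**2 + 16*R)
p(-11) - 11*(g - o(3, 5)) = 0 - 11*(-51/4 - (28 - 4*3**2 + 16*3)) = 0 - 11*(-51/4 - (28 - 4*9 + 48)) = 0 - 11*(-51/4 - (28 - 36 + 48)) = 0 - 11*(-51/4 - 1*40) = 0 - 11*(-51/4 - 40) = 0 - 11*(-211/4) = 0 + 2321/4 = 2321/4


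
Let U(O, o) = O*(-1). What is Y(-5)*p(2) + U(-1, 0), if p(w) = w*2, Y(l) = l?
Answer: -19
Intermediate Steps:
U(O, o) = -O
p(w) = 2*w
Y(-5)*p(2) + U(-1, 0) = -10*2 - 1*(-1) = -5*4 + 1 = -20 + 1 = -19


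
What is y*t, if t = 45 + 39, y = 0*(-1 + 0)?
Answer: 0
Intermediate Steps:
y = 0 (y = 0*(-1) = 0)
t = 84
y*t = 0*84 = 0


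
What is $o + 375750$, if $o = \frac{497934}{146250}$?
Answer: $\frac{3052996413}{8125} \approx 3.7575 \cdot 10^{5}$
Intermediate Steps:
$o = \frac{27663}{8125}$ ($o = 497934 \cdot \frac{1}{146250} = \frac{27663}{8125} \approx 3.4047$)
$o + 375750 = \frac{27663}{8125} + 375750 = \frac{3052996413}{8125}$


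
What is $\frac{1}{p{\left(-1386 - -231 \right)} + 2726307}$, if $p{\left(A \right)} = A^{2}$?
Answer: $\frac{1}{4060332} \approx 2.4629 \cdot 10^{-7}$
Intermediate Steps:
$\frac{1}{p{\left(-1386 - -231 \right)} + 2726307} = \frac{1}{\left(-1386 - -231\right)^{2} + 2726307} = \frac{1}{\left(-1386 + 231\right)^{2} + 2726307} = \frac{1}{\left(-1155\right)^{2} + 2726307} = \frac{1}{1334025 + 2726307} = \frac{1}{4060332}$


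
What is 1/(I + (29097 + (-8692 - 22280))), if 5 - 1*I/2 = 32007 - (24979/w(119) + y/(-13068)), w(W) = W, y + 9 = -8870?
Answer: -777546/50896470761 ≈ -1.5277e-5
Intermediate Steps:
y = -8879 (y = -9 - 8870 = -8879)
I = -49438572011/777546 (I = 10 - 2*(32007 - (24979/119 - 8879/(-13068))) = 10 - 2*(32007 - (24979*(1/119) - 8879*(-1/13068))) = 10 - 2*(32007 - (24979/119 + 8879/13068)) = 10 - 2*(32007 - 1*327482173/1555092) = 10 - 2*(32007 - 327482173/1555092) = 10 - 2*49446347471/1555092 = 10 - 49446347471/777546 = -49438572011/777546 ≈ -63583.)
1/(I + (29097 + (-8692 - 22280))) = 1/(-49438572011/777546 + (29097 + (-8692 - 22280))) = 1/(-49438572011/777546 + (29097 - 30972)) = 1/(-49438572011/777546 - 1875) = 1/(-50896470761/777546) = -777546/50896470761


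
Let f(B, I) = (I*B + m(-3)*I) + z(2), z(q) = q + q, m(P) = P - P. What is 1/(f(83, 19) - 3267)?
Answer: -1/1686 ≈ -0.00059312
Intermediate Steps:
m(P) = 0
z(q) = 2*q
f(B, I) = 4 + B*I (f(B, I) = (I*B + 0*I) + 2*2 = (B*I + 0) + 4 = B*I + 4 = 4 + B*I)
1/(f(83, 19) - 3267) = 1/((4 + 83*19) - 3267) = 1/((4 + 1577) - 3267) = 1/(1581 - 3267) = 1/(-1686) = -1/1686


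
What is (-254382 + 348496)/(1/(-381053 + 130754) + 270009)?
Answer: 11778320043/33791491345 ≈ 0.34856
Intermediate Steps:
(-254382 + 348496)/(1/(-381053 + 130754) + 270009) = 94114/(1/(-250299) + 270009) = 94114/(-1/250299 + 270009) = 94114/(67582982690/250299) = 94114*(250299/67582982690) = 11778320043/33791491345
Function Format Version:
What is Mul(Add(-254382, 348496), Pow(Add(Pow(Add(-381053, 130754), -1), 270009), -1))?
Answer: Rational(11778320043, 33791491345) ≈ 0.34856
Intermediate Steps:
Mul(Add(-254382, 348496), Pow(Add(Pow(Add(-381053, 130754), -1), 270009), -1)) = Mul(94114, Pow(Add(Pow(-250299, -1), 270009), -1)) = Mul(94114, Pow(Add(Rational(-1, 250299), 270009), -1)) = Mul(94114, Pow(Rational(67582982690, 250299), -1)) = Mul(94114, Rational(250299, 67582982690)) = Rational(11778320043, 33791491345)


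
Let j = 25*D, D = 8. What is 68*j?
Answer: 13600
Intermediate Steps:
j = 200 (j = 25*8 = 200)
68*j = 68*200 = 13600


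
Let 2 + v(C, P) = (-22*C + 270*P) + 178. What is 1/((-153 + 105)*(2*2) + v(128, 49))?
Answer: 1/10398 ≈ 9.6172e-5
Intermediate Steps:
v(C, P) = 176 - 22*C + 270*P (v(C, P) = -2 + ((-22*C + 270*P) + 178) = -2 + (178 - 22*C + 270*P) = 176 - 22*C + 270*P)
1/((-153 + 105)*(2*2) + v(128, 49)) = 1/((-153 + 105)*(2*2) + (176 - 22*128 + 270*49)) = 1/(-48*4 + (176 - 2816 + 13230)) = 1/(-192 + 10590) = 1/10398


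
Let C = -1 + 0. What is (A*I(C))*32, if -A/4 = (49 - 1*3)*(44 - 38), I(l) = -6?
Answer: 211968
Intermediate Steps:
C = -1
A = -1104 (A = -4*(49 - 1*3)*(44 - 38) = -4*(49 - 3)*6 = -184*6 = -4*276 = -1104)
(A*I(C))*32 = -1104*(-6)*32 = 6624*32 = 211968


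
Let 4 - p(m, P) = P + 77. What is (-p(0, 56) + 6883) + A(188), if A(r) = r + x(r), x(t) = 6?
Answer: 7206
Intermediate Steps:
p(m, P) = -73 - P (p(m, P) = 4 - (P + 77) = 4 - (77 + P) = 4 + (-77 - P) = -73 - P)
A(r) = 6 + r (A(r) = r + 6 = 6 + r)
(-p(0, 56) + 6883) + A(188) = (-(-73 - 1*56) + 6883) + (6 + 188) = (-(-73 - 56) + 6883) + 194 = (-1*(-129) + 6883) + 194 = (129 + 6883) + 194 = 7012 + 194 = 7206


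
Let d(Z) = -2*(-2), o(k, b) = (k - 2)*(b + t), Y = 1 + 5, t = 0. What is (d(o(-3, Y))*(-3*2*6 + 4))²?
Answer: 16384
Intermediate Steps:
Y = 6
o(k, b) = b*(-2 + k) (o(k, b) = (k - 2)*(b + 0) = (-2 + k)*b = b*(-2 + k))
d(Z) = 4
(d(o(-3, Y))*(-3*2*6 + 4))² = (4*(-3*2*6 + 4))² = (4*(-6*6 + 4))² = (4*(-36 + 4))² = (4*(-32))² = (-128)² = 16384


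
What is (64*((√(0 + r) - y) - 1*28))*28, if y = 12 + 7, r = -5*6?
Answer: -84224 + 1792*I*√30 ≈ -84224.0 + 9815.2*I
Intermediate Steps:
r = -30
y = 19
(64*((√(0 + r) - y) - 1*28))*28 = (64*((√(0 - 30) - 1*19) - 1*28))*28 = (64*((√(-30) - 19) - 28))*28 = (64*((I*√30 - 19) - 28))*28 = (64*((-19 + I*√30) - 28))*28 = (64*(-47 + I*√30))*28 = (-3008 + 64*I*√30)*28 = -84224 + 1792*I*√30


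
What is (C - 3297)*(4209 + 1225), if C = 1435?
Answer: -10118108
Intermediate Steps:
(C - 3297)*(4209 + 1225) = (1435 - 3297)*(4209 + 1225) = -1862*5434 = -10118108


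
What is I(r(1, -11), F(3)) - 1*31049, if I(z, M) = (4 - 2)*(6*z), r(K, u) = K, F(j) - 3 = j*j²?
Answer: -31037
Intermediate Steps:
F(j) = 3 + j³ (F(j) = 3 + j*j² = 3 + j³)
I(z, M) = 12*z (I(z, M) = 2*(6*z) = 12*z)
I(r(1, -11), F(3)) - 1*31049 = 12*1 - 1*31049 = 12 - 31049 = -31037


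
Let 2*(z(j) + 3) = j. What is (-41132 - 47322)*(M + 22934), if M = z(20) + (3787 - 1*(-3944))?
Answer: -2713061088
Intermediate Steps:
z(j) = -3 + j/2
M = 7738 (M = (-3 + (1/2)*20) + (3787 - 1*(-3944)) = (-3 + 10) + (3787 + 3944) = 7 + 7731 = 7738)
(-41132 - 47322)*(M + 22934) = (-41132 - 47322)*(7738 + 22934) = -88454*30672 = -2713061088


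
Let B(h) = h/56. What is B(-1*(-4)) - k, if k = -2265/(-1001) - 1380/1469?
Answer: -283211/226226 ≈ -1.2519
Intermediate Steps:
B(h) = h/56 (B(h) = h*(1/56) = h/56)
k = 149685/113113 (k = -2265*(-1/1001) - 1380*1/1469 = 2265/1001 - 1380/1469 = 149685/113113 ≈ 1.3233)
B(-1*(-4)) - k = (-1*(-4))/56 - 1*149685/113113 = (1/56)*4 - 149685/113113 = 1/14 - 149685/113113 = -283211/226226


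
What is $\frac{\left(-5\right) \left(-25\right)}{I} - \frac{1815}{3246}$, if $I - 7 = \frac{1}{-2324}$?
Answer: $\frac{304479465}{17600894} \approx 17.299$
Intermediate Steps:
$I = \frac{16267}{2324}$ ($I = 7 + \frac{1}{-2324} = 7 - \frac{1}{2324} = \frac{16267}{2324} \approx 6.9996$)
$\frac{\left(-5\right) \left(-25\right)}{I} - \frac{1815}{3246} = \frac{\left(-5\right) \left(-25\right)}{\frac{16267}{2324}} - \frac{1815}{3246} = 125 \cdot \frac{2324}{16267} - \frac{605}{1082} = \frac{290500}{16267} - \frac{605}{1082} = \frac{304479465}{17600894}$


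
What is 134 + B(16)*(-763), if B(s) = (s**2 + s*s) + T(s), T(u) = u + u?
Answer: -414938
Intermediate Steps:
T(u) = 2*u
B(s) = 2*s + 2*s**2 (B(s) = (s**2 + s*s) + 2*s = (s**2 + s**2) + 2*s = 2*s**2 + 2*s = 2*s + 2*s**2)
134 + B(16)*(-763) = 134 + (2*16*(1 + 16))*(-763) = 134 + (2*16*17)*(-763) = 134 + 544*(-763) = 134 - 415072 = -414938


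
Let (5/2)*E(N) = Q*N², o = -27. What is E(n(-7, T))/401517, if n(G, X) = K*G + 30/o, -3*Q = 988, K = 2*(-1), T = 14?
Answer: -26589056/487843155 ≈ -0.054503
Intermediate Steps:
K = -2
Q = -988/3 (Q = -⅓*988 = -988/3 ≈ -329.33)
n(G, X) = -10/9 - 2*G (n(G, X) = -2*G + 30/(-27) = -2*G + 30*(-1/27) = -2*G - 10/9 = -10/9 - 2*G)
E(N) = -1976*N²/15 (E(N) = 2*(-988*N²/3)/5 = -1976*N²/15)
E(n(-7, T))/401517 = -1976*(-10/9 - 2*(-7))²/15/401517 = -1976*(-10/9 + 14)²/15*(1/401517) = -1976*(116/9)²/15*(1/401517) = -1976/15*13456/81*(1/401517) = -26589056/1215*1/401517 = -26589056/487843155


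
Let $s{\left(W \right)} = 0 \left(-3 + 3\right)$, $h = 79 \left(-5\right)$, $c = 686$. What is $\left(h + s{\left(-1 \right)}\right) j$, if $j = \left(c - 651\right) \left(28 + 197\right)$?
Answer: $-3110625$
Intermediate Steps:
$j = 7875$ ($j = \left(686 - 651\right) \left(28 + 197\right) = 35 \cdot 225 = 7875$)
$h = -395$
$s{\left(W \right)} = 0$ ($s{\left(W \right)} = 0 \cdot 0 = 0$)
$\left(h + s{\left(-1 \right)}\right) j = \left(-395 + 0\right) 7875 = \left(-395\right) 7875 = -3110625$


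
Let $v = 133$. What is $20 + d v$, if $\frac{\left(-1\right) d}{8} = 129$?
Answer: $-137236$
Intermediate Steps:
$d = -1032$ ($d = \left(-8\right) 129 = -1032$)
$20 + d v = 20 - 137256 = -137236$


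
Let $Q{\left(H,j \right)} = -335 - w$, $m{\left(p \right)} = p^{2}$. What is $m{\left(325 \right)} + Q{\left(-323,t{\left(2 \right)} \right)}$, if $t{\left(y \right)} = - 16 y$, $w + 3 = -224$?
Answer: $105517$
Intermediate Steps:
$w = -227$ ($w = -3 - 224 = -227$)
$Q{\left(H,j \right)} = -108$ ($Q{\left(H,j \right)} = -335 - -227 = -335 + 227 = -108$)
$m{\left(325 \right)} + Q{\left(-323,t{\left(2 \right)} \right)} = 325^{2} - 108 = 105625 - 108 = 105517$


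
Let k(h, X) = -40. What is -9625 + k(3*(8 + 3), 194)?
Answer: -9665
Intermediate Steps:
-9625 + k(3*(8 + 3), 194) = -9625 - 40 = -9665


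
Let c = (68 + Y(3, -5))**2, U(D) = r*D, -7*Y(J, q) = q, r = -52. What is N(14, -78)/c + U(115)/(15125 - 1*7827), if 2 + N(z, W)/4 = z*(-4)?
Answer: -733251222/844236289 ≈ -0.86854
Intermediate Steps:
Y(J, q) = -q/7
N(z, W) = -8 - 16*z (N(z, W) = -8 + 4*(z*(-4)) = -8 + 4*(-4*z) = -8 - 16*z)
U(D) = -52*D
c = 231361/49 (c = (68 - 1/7*(-5))**2 = (68 + 5/7)**2 = (481/7)**2 = 231361/49 ≈ 4721.7)
N(14, -78)/c + U(115)/(15125 - 1*7827) = (-8 - 16*14)/(231361/49) + (-52*115)/(15125 - 1*7827) = (-8 - 224)*(49/231361) - 5980/(15125 - 7827) = -232*49/231361 - 5980/7298 = -11368/231361 - 5980*1/7298 = -11368/231361 - 2990/3649 = -733251222/844236289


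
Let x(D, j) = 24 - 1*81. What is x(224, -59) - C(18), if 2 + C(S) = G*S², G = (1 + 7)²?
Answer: -20791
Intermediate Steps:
x(D, j) = -57 (x(D, j) = 24 - 81 = -57)
G = 64 (G = 8² = 64)
C(S) = -2 + 64*S²
x(224, -59) - C(18) = -57 - (-2 + 64*18²) = -57 - (-2 + 64*324) = -57 - (-2 + 20736) = -57 - 1*20734 = -57 - 20734 = -20791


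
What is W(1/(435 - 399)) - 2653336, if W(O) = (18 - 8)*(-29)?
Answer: -2653626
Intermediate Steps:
W(O) = -290 (W(O) = 10*(-29) = -290)
W(1/(435 - 399)) - 2653336 = -290 - 2653336 = -2653626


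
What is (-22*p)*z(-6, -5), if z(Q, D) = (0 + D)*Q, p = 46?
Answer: -30360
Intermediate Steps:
z(Q, D) = D*Q
(-22*p)*z(-6, -5) = (-22*46)*(-5*(-6)) = -1012*30 = -30360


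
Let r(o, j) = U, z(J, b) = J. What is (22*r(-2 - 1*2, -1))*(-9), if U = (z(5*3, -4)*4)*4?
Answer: -47520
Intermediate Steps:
U = 240 (U = ((5*3)*4)*4 = (15*4)*4 = 60*4 = 240)
r(o, j) = 240
(22*r(-2 - 1*2, -1))*(-9) = (22*240)*(-9) = 5280*(-9) = -47520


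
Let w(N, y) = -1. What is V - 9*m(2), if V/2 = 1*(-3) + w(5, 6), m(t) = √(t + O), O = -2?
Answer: -8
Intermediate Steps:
m(t) = √(-2 + t) (m(t) = √(t - 2) = √(-2 + t))
V = -8 (V = 2*(1*(-3) - 1) = 2*(-3 - 1) = 2*(-4) = -8)
V - 9*m(2) = -8 - 9*√(-2 + 2) = -8 - 9*√0 = -8 - 9*0 = -8 + 0 = -8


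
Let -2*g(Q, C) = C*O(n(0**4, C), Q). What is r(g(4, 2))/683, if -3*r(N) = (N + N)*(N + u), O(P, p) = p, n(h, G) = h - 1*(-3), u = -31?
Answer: -280/2049 ≈ -0.13665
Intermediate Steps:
n(h, G) = 3 + h (n(h, G) = h + 3 = 3 + h)
g(Q, C) = -C*Q/2
r(N) = -2*N*(-31 + N)/3 (r(N) = -(N + N)*(N - 31)/3 = -2*N*(-31 + N)/3)
r(g(4, 2))/683 = (2*(-1/2*2*4)*(31 - (-1)*2*4/2)/3)/683 = ((2/3)*(-4)*(31 - 1*(-4)))*(1/683) = ((2/3)*(-4)*(31 + 4))*(1/683) = ((2/3)*(-4)*35)*(1/683) = -280/3*1/683 = -280/2049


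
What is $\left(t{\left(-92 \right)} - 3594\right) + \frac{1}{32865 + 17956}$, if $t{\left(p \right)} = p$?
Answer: $- \frac{187326205}{50821} \approx -3686.0$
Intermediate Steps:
$\left(t{\left(-92 \right)} - 3594\right) + \frac{1}{32865 + 17956} = \left(-92 - 3594\right) + \frac{1}{32865 + 17956} = -3686 + \frac{1}{50821} = - \frac{187326205}{50821}$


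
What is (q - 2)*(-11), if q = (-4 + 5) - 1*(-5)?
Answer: -44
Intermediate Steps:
q = 6 (q = 1 + 5 = 6)
(q - 2)*(-11) = (6 - 2)*(-11) = 4*(-11) = -44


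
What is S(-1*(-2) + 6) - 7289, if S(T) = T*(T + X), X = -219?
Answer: -8977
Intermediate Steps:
S(T) = T*(-219 + T) (S(T) = T*(T - 219) = T*(-219 + T))
S(-1*(-2) + 6) - 7289 = (-1*(-2) + 6)*(-219 + (-1*(-2) + 6)) - 7289 = (2 + 6)*(-219 + (2 + 6)) - 7289 = 8*(-219 + 8) - 7289 = 8*(-211) - 7289 = -1688 - 7289 = -8977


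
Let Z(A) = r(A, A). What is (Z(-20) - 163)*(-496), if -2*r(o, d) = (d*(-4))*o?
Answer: -315952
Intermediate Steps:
r(o, d) = 2*d*o (r(o, d) = -d*(-4)*o/2 = -(-4*d)*o/2 = -(-2)*d*o = 2*d*o)
Z(A) = 2*A² (Z(A) = 2*A*A = 2*A²)
(Z(-20) - 163)*(-496) = (2*(-20)² - 163)*(-496) = (2*400 - 163)*(-496) = (800 - 163)*(-496) = 637*(-496) = -315952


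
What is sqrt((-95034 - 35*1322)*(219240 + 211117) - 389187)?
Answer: I*sqrt(60811554715) ≈ 2.466e+5*I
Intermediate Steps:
sqrt((-95034 - 35*1322)*(219240 + 211117) - 389187) = sqrt((-95034 - 46270)*430357 - 389187) = sqrt(-141304*430357 - 389187) = sqrt(-60811165528 - 389187) = sqrt(-60811554715) = I*sqrt(60811554715)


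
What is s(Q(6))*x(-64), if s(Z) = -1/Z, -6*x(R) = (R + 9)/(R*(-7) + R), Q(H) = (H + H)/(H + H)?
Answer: -55/2304 ≈ -0.023872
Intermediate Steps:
Q(H) = 1 (Q(H) = (2*H)/((2*H)) = (2*H)*(1/(2*H)) = 1)
x(R) = (9 + R)/(36*R) (x(R) = -(R + 9)/(6*(R*(-7) + R)) = -(9 + R)/(6*(-7*R + R)) = -(9 + R)/(6*((-6*R))) = -(9 + R)*(-1/(6*R))/6 = -(-1)*(9 + R)/(36*R) = (9 + R)/(36*R))
s(Q(6))*x(-64) = (-1/1)*((1/36)*(9 - 64)/(-64)) = (-1*1)*((1/36)*(-1/64)*(-55)) = -1*55/2304 = -55/2304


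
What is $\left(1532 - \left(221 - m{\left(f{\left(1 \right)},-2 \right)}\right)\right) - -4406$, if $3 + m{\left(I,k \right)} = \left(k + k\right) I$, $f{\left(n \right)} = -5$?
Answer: $5734$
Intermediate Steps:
$m{\left(I,k \right)} = -3 + 2 I k$ ($m{\left(I,k \right)} = -3 + \left(k + k\right) I = -3 + 2 k I = -3 + 2 I k$)
$\left(1532 - \left(221 - m{\left(f{\left(1 \right)},-2 \right)}\right)\right) - -4406 = \left(1532 - \left(221 - \left(-3 + 2 \left(-5\right) \left(-2\right)\right)\right)\right) - -4406 = \left(1532 - \left(221 - \left(-3 + 20\right)\right)\right) + 4406 = \left(1532 - \left(221 - 17\right)\right) + 4406 = \left(1532 - 204\right) + 4406 = 1328 + 4406 = 5734$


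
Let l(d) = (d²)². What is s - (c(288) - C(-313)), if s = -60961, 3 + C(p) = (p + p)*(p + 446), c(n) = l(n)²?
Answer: -47330370277129466718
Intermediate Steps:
l(d) = d⁴
c(n) = n⁸ (c(n) = (n⁴)² = n⁸)
C(p) = -3 + 2*p*(446 + p) (C(p) = -3 + (p + p)*(p + 446) = -3 + (2*p)*(446 + p) = -3 + 2*p*(446 + p))
s - (c(288) - C(-313)) = -60961 - (288⁸ - (-3 + 2*(-313)² + 892*(-313))) = -60961 - (47330370277129322496 - (-3 + 2*97969 - 279196)) = -60961 - (47330370277129322496 - (-3 + 195938 - 279196)) = -60961 - (47330370277129322496 - 1*(-83261)) = -60961 - (47330370277129322496 + 83261) = -60961 - 1*47330370277129405757 = -60961 - 47330370277129405757 = -47330370277129466718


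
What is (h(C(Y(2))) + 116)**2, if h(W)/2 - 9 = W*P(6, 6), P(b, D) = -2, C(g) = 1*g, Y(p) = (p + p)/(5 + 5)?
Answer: 438244/25 ≈ 17530.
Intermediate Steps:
Y(p) = p/5 (Y(p) = (2*p)/10 = (2*p)*(1/10) = p/5)
C(g) = g
h(W) = 18 - 4*W (h(W) = 18 + 2*(W*(-2)) = 18 + 2*(-2*W) = 18 - 4*W)
(h(C(Y(2))) + 116)**2 = ((18 - 4*2/5) + 116)**2 = ((18 - 8/5) + 116)**2 = (82/5 + 116)**2 = (662/5)**2 = 438244/25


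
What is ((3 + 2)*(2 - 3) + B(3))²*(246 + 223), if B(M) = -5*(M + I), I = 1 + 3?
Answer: 750400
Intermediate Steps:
I = 4
B(M) = -20 - 5*M (B(M) = -5*(M + 4) = -5*(4 + M) = -20 - 5*M)
((3 + 2)*(2 - 3) + B(3))²*(246 + 223) = ((3 + 2)*(2 - 3) + (-20 - 5*3))²*(246 + 223) = (5*(-1) + (-20 - 15))²*469 = (-5 - 35)²*469 = (-40)²*469 = 1600*469 = 750400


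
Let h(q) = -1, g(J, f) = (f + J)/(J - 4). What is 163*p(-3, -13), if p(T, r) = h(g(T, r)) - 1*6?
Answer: -1141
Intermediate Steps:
g(J, f) = (J + f)/(-4 + J)
p(T, r) = -7 (p(T, r) = -1 - 1*6 = -1 - 6 = -7)
163*p(-3, -13) = 163*(-7) = -1141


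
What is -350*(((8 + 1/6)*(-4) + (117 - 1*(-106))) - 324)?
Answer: 140350/3 ≈ 46783.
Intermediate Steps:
-350*(((8 + 1/6)*(-4) + (117 - 1*(-106))) - 324) = -350*(((8 + ⅙)*(-4) + (117 + 106)) - 324) = -350*(((49/6)*(-4) + 223) - 324) = -350*((-98/3 + 223) - 324) = -350*(571/3 - 324) = -350*(-401/3) = 140350/3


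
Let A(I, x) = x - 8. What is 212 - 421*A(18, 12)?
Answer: -1472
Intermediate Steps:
A(I, x) = -8 + x
212 - 421*A(18, 12) = 212 - 421*(-8 + 12) = 212 - 421*4 = 212 - 1684 = -1472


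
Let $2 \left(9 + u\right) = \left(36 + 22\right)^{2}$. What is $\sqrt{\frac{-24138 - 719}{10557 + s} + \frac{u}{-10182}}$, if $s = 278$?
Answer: $\frac{7 i \sqrt{610645452908370}}{110321970} \approx 1.5679 i$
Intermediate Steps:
$u = 1673$ ($u = -9 + \frac{\left(36 + 22\right)^{2}}{2} = -9 + \frac{58^{2}}{2} = -9 + \frac{1}{2} \cdot 3364 = -9 + 1682 = 1673$)
$\sqrt{\frac{-24138 - 719}{10557 + s} + \frac{u}{-10182}} = \sqrt{\frac{-24138 - 719}{10557 + 278} + \frac{1673}{-10182}} = \sqrt{- \frac{24857}{10835} + 1673 \left(- \frac{1}{10182}\right)} = \sqrt{\left(-24857\right) \frac{1}{10835} - \frac{1673}{10182}} = \sqrt{- \frac{24857}{10835} - \frac{1673}{10182}} = \sqrt{- \frac{271220929}{110321970}} = \frac{7 i \sqrt{610645452908370}}{110321970}$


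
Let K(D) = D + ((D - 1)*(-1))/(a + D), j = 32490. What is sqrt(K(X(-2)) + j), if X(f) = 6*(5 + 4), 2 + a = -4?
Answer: sqrt(4686177)/12 ≈ 180.40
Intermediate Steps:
a = -6 (a = -2 - 4 = -6)
X(f) = 54 (X(f) = 6*9 = 54)
K(D) = D + (1 - D)/(-6 + D) (K(D) = D + ((D - 1)*(-1))/(-6 + D) = D + ((-1 + D)*(-1))/(-6 + D) = D + (1 - D)/(-6 + D))
sqrt(K(X(-2)) + j) = sqrt((1 + 54**2 - 7*54)/(-6 + 54) + 32490) = sqrt((1 + 2916 - 378)/48 + 32490) = sqrt((1/48)*2539 + 32490) = sqrt(2539/48 + 32490) = sqrt(1562059/48) = sqrt(4686177)/12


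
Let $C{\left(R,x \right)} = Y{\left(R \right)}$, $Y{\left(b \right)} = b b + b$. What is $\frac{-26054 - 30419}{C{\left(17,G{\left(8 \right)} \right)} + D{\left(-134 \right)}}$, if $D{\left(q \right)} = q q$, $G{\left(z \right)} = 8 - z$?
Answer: $- \frac{56473}{18262} \approx -3.0924$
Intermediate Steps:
$D{\left(q \right)} = q^{2}$
$Y{\left(b \right)} = b + b^{2}$ ($Y{\left(b \right)} = b^{2} + b = b + b^{2}$)
$C{\left(R,x \right)} = R \left(1 + R\right)$
$\frac{-26054 - 30419}{C{\left(17,G{\left(8 \right)} \right)} + D{\left(-134 \right)}} = \frac{-26054 - 30419}{17 \left(1 + 17\right) + \left(-134\right)^{2}} = - \frac{56473}{17 \cdot 18 + 17956} = - \frac{56473}{306 + 17956} = - \frac{56473}{18262}$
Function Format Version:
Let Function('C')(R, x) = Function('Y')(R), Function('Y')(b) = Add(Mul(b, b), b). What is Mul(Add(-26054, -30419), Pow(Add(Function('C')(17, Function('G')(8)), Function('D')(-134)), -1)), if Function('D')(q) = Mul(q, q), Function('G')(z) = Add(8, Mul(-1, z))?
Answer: Rational(-56473, 18262) ≈ -3.0924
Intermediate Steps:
Function('D')(q) = Pow(q, 2)
Function('Y')(b) = Add(b, Pow(b, 2)) (Function('Y')(b) = Add(Pow(b, 2), b) = Add(b, Pow(b, 2)))
Function('C')(R, x) = Mul(R, Add(1, R))
Mul(Add(-26054, -30419), Pow(Add(Function('C')(17, Function('G')(8)), Function('D')(-134)), -1)) = Mul(Add(-26054, -30419), Pow(Add(Mul(17, Add(1, 17)), Pow(-134, 2)), -1)) = Mul(-56473, Pow(Add(Mul(17, 18), 17956), -1)) = Mul(-56473, Pow(Add(306, 17956), -1)) = Mul(-56473, Pow(18262, -1)) = Mul(-56473, Rational(1, 18262)) = Rational(-56473, 18262)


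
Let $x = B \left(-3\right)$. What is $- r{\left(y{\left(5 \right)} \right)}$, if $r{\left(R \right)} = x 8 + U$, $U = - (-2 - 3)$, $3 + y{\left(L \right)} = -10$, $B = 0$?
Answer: $-5$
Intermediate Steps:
$y{\left(L \right)} = -13$ ($y{\left(L \right)} = -3 - 10 = -13$)
$x = 0$ ($x = 0 \left(-3\right) = 0$)
$U = 5$ ($U = \left(-1\right) \left(-5\right) = 5$)
$r{\left(R \right)} = 5$ ($r{\left(R \right)} = 0 \cdot 8 + 5 = 0 + 5 = 5$)
$- r{\left(y{\left(5 \right)} \right)} = \left(-1\right) 5 = -5$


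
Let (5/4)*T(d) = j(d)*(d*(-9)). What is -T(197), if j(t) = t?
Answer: 1397124/5 ≈ 2.7943e+5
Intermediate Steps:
T(d) = -36*d**2/5 (T(d) = 4*(d*(d*(-9)))/5 = 4*(d*(-9*d))/5 = 4*(-9*d**2)/5 = -36*d**2/5)
-T(197) = -(-36)*197**2/5 = -(-36)*38809/5 = -1*(-1397124/5) = 1397124/5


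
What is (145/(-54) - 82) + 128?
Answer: 2339/54 ≈ 43.315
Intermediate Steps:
(145/(-54) - 82) + 128 = (145*(-1/54) - 82) + 128 = (-145/54 - 82) + 128 = -4573/54 + 128 = 2339/54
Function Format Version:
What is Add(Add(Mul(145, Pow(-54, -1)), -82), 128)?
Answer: Rational(2339, 54) ≈ 43.315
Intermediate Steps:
Add(Add(Mul(145, Pow(-54, -1)), -82), 128) = Add(Add(Mul(145, Rational(-1, 54)), -82), 128) = Add(Add(Rational(-145, 54), -82), 128) = Add(Rational(-4573, 54), 128) = Rational(2339, 54)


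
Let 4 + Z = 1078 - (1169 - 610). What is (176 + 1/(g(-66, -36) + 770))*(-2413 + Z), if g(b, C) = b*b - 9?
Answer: -1709325514/5117 ≈ -3.3405e+5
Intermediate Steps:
g(b, C) = -9 + b² (g(b, C) = b² - 9 = -9 + b²)
Z = 515 (Z = -4 + (1078 - (1169 - 610)) = -4 + (1078 - 1*559) = -4 + (1078 - 559) = -4 + 519 = 515)
(176 + 1/(g(-66, -36) + 770))*(-2413 + Z) = (176 + 1/((-9 + (-66)²) + 770))*(-2413 + 515) = (176 + 1/((-9 + 4356) + 770))*(-1898) = (176 + 1/(4347 + 770))*(-1898) = (176 + 1/5117)*(-1898) = (900593/5117)*(-1898) = -1709325514/5117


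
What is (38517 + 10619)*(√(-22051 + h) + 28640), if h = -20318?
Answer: 1407255040 + 49136*I*√42369 ≈ 1.4073e+9 + 1.0114e+7*I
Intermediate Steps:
(38517 + 10619)*(√(-22051 + h) + 28640) = (38517 + 10619)*(√(-22051 - 20318) + 28640) = 49136*(√(-42369) + 28640) = 49136*(I*√42369 + 28640) = 49136*(28640 + I*√42369) = 1407255040 + 49136*I*√42369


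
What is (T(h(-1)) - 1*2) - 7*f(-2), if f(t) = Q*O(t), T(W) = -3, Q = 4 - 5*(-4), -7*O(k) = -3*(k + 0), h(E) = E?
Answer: 139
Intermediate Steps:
O(k) = 3*k/7 (O(k) = -(-3)*(k + 0)/7 = -(-3)*k/7 = 3*k/7)
Q = 24 (Q = 4 + 20 = 24)
f(t) = 72*t/7 (f(t) = 24*(3*t/7) = 72*t/7)
(T(h(-1)) - 1*2) - 7*f(-2) = (-3 - 1*2) - 72*(-2) = (-3 - 2) - 7*(-144/7) = -5 + 144 = 139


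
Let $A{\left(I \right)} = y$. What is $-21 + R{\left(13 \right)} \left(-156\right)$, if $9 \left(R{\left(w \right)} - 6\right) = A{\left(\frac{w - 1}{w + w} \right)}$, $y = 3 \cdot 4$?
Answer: $-1165$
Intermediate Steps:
$y = 12$
$A{\left(I \right)} = 12$
$R{\left(w \right)} = \frac{22}{3}$ ($R{\left(w \right)} = 6 + \frac{1}{9} \cdot 12 = 6 + \frac{4}{3} = \frac{22}{3}$)
$-21 + R{\left(13 \right)} \left(-156\right) = -21 + \frac{22}{3} \left(-156\right) = -21 - 1144 = -1165$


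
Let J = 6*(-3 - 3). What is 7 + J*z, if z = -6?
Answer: 223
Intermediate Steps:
J = -36 (J = 6*(-6) = -36)
7 + J*z = 7 - 36*(-6) = 7 + 216 = 223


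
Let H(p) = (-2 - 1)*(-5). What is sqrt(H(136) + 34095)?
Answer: 3*sqrt(3790) ≈ 184.69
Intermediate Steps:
H(p) = 15 (H(p) = -3*(-5) = 15)
sqrt(H(136) + 34095) = sqrt(15 + 34095) = sqrt(34110) = 3*sqrt(3790)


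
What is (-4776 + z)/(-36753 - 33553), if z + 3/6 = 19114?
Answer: -28675/140612 ≈ -0.20393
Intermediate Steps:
z = 38227/2 (z = -½ + 19114 = 38227/2 ≈ 19114.)
(-4776 + z)/(-36753 - 33553) = (-4776 + 38227/2)/(-36753 - 33553) = (28675/2)/(-70306) = (28675/2)*(-1/70306) = -28675/140612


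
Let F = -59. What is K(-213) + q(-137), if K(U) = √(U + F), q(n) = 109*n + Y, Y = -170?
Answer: -15103 + 4*I*√17 ≈ -15103.0 + 16.492*I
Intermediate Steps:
q(n) = -170 + 109*n (q(n) = 109*n - 170 = -170 + 109*n)
K(U) = √(-59 + U) (K(U) = √(U - 59) = √(-59 + U))
K(-213) + q(-137) = √(-59 - 213) + (-170 + 109*(-137)) = √(-272) + (-170 - 14933) = 4*I*√17 - 15103 = -15103 + 4*I*√17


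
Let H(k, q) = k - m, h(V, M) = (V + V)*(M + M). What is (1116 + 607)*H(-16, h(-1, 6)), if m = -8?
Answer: -13784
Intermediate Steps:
h(V, M) = 4*M*V (h(V, M) = (2*V)*(2*M) = 4*M*V)
H(k, q) = 8 + k (H(k, q) = k - 1*(-8) = k + 8 = 8 + k)
(1116 + 607)*H(-16, h(-1, 6)) = (1116 + 607)*(8 - 16) = 1723*(-8) = -13784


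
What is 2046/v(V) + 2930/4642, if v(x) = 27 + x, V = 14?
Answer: 4808831/95161 ≈ 50.534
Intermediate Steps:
2046/v(V) + 2930/4642 = 2046/(27 + 14) + 2930/4642 = 2046/41 + 2930*(1/4642) = 2046*(1/41) + 1465/2321 = 2046/41 + 1465/2321 = 4808831/95161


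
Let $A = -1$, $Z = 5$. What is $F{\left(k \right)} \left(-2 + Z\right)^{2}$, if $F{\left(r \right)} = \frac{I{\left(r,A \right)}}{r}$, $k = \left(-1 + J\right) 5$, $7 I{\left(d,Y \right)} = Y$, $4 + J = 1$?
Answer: $\frac{9}{140} \approx 0.064286$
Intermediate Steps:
$J = -3$ ($J = -4 + 1 = -3$)
$I{\left(d,Y \right)} = \frac{Y}{7}$
$k = -20$ ($k = \left(-1 - 3\right) 5 = \left(-4\right) 5 = -20$)
$F{\left(r \right)} = - \frac{1}{7 r}$ ($F{\left(r \right)} = \frac{\frac{1}{7} \left(-1\right)}{r} = - \frac{1}{7 r}$)
$F{\left(k \right)} \left(-2 + Z\right)^{2} = - \frac{1}{7 \left(-20\right)} \left(-2 + 5\right)^{2} = \left(- \frac{1}{7}\right) \left(- \frac{1}{20}\right) 3^{2} = \frac{1}{140} \cdot 9 = \frac{9}{140}$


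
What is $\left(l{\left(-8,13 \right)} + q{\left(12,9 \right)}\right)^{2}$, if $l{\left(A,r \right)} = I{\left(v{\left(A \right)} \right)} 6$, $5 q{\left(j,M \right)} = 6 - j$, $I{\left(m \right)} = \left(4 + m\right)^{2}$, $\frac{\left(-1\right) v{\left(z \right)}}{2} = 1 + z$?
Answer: $\frac{94361796}{25} \approx 3.7745 \cdot 10^{6}$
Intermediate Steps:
$v{\left(z \right)} = -2 - 2 z$ ($v{\left(z \right)} = - 2 \left(1 + z\right) = -2 - 2 z$)
$q{\left(j,M \right)} = \frac{6}{5} - \frac{j}{5}$ ($q{\left(j,M \right)} = \frac{6 - j}{5} = \frac{6}{5} - \frac{j}{5}$)
$l{\left(A,r \right)} = 6 \left(2 - 2 A\right)^{2}$ ($l{\left(A,r \right)} = \left(4 - \left(2 + 2 A\right)\right)^{2} \cdot 6 = \left(2 - 2 A\right)^{2} \cdot 6 = 6 \left(2 - 2 A\right)^{2}$)
$\left(l{\left(-8,13 \right)} + q{\left(12,9 \right)}\right)^{2} = \left(24 \left(-1 - 8\right)^{2} + \left(\frac{6}{5} - \frac{12}{5}\right)\right)^{2} = \left(24 \left(-9\right)^{2} + \left(\frac{6}{5} - \frac{12}{5}\right)\right)^{2} = \left(24 \cdot 81 - \frac{6}{5}\right)^{2} = \left(1944 - \frac{6}{5}\right)^{2} = \left(\frac{9714}{5}\right)^{2} = \frac{94361796}{25}$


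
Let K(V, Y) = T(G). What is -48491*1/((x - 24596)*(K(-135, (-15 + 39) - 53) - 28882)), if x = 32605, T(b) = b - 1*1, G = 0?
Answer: 48491/231323947 ≈ 0.00020962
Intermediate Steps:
T(b) = -1 + b (T(b) = b - 1 = -1 + b)
K(V, Y) = -1 (K(V, Y) = -1 + 0 = -1)
-48491*1/((x - 24596)*(K(-135, (-15 + 39) - 53) - 28882)) = -48491*1/((-1 - 28882)*(32605 - 24596)) = -48491/((-28883*8009)) = -48491/(-231323947) = -48491*(-1/231323947) = 48491/231323947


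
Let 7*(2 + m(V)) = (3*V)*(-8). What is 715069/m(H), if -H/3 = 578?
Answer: 5005483/41602 ≈ 120.32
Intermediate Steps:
H = -1734 (H = -3*578 = -1734)
m(V) = -2 - 24*V/7 (m(V) = -2 + ((3*V)*(-8))/7 = -2 + (-24*V)/7 = -2 - 24*V/7)
715069/m(H) = 715069/(-2 - 24/7*(-1734)) = 715069/(-2 + 41616/7) = 715069/(41602/7) = 715069*(7/41602) = 5005483/41602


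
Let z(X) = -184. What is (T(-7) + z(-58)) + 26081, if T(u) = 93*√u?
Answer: 25897 + 93*I*√7 ≈ 25897.0 + 246.05*I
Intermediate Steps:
(T(-7) + z(-58)) + 26081 = (93*√(-7) - 184) + 26081 = (93*(I*√7) - 184) + 26081 = (93*I*√7 - 184) + 26081 = (-184 + 93*I*√7) + 26081 = 25897 + 93*I*√7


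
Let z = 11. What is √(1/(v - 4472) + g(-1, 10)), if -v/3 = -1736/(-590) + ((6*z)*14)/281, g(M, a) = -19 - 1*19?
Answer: I*√329116266533858518/93063976 ≈ 6.1644*I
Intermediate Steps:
g(M, a) = -38 (g(M, a) = -19 - 19 = -38)
v = -1549464/82895 (v = -3*(-1736/(-590) + ((6*11)*14)/281) = -3*(-1736*(-1/590) + (66*14)*(1/281)) = -3*(868/295 + 924*(1/281)) = -3*(868/295 + 924/281) = -3*516488/82895 = -1549464/82895 ≈ -18.692)
√(1/(v - 4472) + g(-1, 10)) = √(1/(-1549464/82895 - 4472) - 38) = √(1/(-372255904/82895) - 38) = √(-82895/372255904 - 38) = √(-14145807247/372255904) = I*√329116266533858518/93063976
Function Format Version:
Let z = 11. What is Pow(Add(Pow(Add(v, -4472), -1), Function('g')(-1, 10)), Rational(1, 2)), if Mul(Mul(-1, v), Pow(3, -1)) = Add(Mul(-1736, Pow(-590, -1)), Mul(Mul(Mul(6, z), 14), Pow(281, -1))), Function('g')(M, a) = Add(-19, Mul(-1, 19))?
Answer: Mul(Rational(1, 93063976), I, Pow(329116266533858518, Rational(1, 2))) ≈ Mul(6.1644, I)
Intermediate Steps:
Function('g')(M, a) = -38 (Function('g')(M, a) = Add(-19, -19) = -38)
v = Rational(-1549464, 82895) (v = Mul(-3, Add(Mul(-1736, Pow(-590, -1)), Mul(Mul(Mul(6, 11), 14), Pow(281, -1)))) = Mul(-3, Add(Mul(-1736, Rational(-1, 590)), Mul(Mul(66, 14), Rational(1, 281)))) = Mul(-3, Add(Rational(868, 295), Mul(924, Rational(1, 281)))) = Mul(-3, Add(Rational(868, 295), Rational(924, 281))) = Mul(-3, Rational(516488, 82895)) = Rational(-1549464, 82895) ≈ -18.692)
Pow(Add(Pow(Add(v, -4472), -1), Function('g')(-1, 10)), Rational(1, 2)) = Pow(Add(Pow(Add(Rational(-1549464, 82895), -4472), -1), -38), Rational(1, 2)) = Pow(Add(Pow(Rational(-372255904, 82895), -1), -38), Rational(1, 2)) = Pow(Add(Rational(-82895, 372255904), -38), Rational(1, 2)) = Pow(Rational(-14145807247, 372255904), Rational(1, 2)) = Mul(Rational(1, 93063976), I, Pow(329116266533858518, Rational(1, 2)))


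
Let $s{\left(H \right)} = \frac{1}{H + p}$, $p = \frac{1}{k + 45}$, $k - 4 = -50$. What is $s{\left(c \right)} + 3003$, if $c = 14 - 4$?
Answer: $\frac{27028}{9} \approx 3003.1$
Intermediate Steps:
$c = 10$ ($c = 14 - 4 = 10$)
$k = -46$ ($k = 4 - 50 = -46$)
$p = -1$ ($p = \frac{1}{-46 + 45} = \frac{1}{-1} = -1$)
$s{\left(H \right)} = \frac{1}{-1 + H}$ ($s{\left(H \right)} = \frac{1}{H - 1} = \frac{1}{-1 + H}$)
$s{\left(c \right)} + 3003 = \frac{1}{-1 + 10} + 3003 = \frac{1}{9} + 3003 = \frac{27028}{9}$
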